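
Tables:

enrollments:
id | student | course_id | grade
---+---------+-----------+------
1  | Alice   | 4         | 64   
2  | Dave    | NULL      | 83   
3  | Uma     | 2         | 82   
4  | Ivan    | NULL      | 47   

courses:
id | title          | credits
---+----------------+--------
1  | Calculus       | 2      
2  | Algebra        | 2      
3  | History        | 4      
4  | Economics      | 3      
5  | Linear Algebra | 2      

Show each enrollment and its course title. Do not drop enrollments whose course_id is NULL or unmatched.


LEFT JOIN keeps every row from enrollments (the left table); where course_id has no match in courses, the course columns become NULL. Walk through each enrollment:
  - enrollment 1 (Alice): course_id=4 -> matches Economics
  - enrollment 2 (Dave): course_id=NULL, no match -> kept with NULL
  - enrollment 3 (Uma): course_id=2 -> matches Algebra
  - enrollment 4 (Ivan): course_id=NULL, no match -> kept with NULL
All 4 rows appear; 2 have NULL course.

SQL:
SELECT a.student, b.title AS course
FROM enrollments a
LEFT JOIN courses b ON a.course_id = b.id

Result:
student | course   
--------+----------
Alice   | Economics
Dave    | NULL     
Uma     | Algebra  
Ivan    | NULL     


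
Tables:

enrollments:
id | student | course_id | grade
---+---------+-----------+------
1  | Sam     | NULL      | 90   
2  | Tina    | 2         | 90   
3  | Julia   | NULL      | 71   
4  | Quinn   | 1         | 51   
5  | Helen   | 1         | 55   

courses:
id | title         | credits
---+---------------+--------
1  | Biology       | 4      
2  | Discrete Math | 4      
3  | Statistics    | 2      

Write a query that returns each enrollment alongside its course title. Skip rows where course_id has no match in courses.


INNER JOIN keeps only enrollments rows whose course_id matches an id in courses. Walk through each enrollment:
  - enrollment 1 (Sam): course_id=NULL, no match -> dropped
  - enrollment 2 (Tina): course_id=2 -> matches Discrete Math
  - enrollment 3 (Julia): course_id=NULL, no match -> dropped
  - enrollment 4 (Quinn): course_id=1 -> matches Biology
  - enrollment 5 (Helen): course_id=1 -> matches Biology
So 2 of 5 rows are dropped.

SQL:
SELECT a.student, b.title AS course
FROM enrollments a
INNER JOIN courses b ON a.course_id = b.id

Result:
student | course       
--------+--------------
Tina    | Discrete Math
Quinn   | Biology      
Helen   | Biology      


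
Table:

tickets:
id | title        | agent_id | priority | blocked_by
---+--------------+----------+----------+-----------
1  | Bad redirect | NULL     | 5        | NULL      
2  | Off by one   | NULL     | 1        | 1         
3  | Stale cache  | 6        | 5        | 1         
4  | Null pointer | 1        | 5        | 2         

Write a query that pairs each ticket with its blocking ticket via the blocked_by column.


This is a self-join: tickets is joined to a second copy of itself, matching each row's blocked_by to another row's id. Use LEFT JOIN so rows with blocked_by=NULL are kept.
  - ticket 1 (Bad redirect): blocked_by=NULL -> NULL
  - ticket 2 (Off by one): blocked_by=1 -> Bad redirect
  - ticket 3 (Stale cache): blocked_by=1 -> Bad redirect
  - ticket 4 (Null pointer): blocked_by=2 -> Off by one

SQL:
SELECT a.title AS item, b.title AS blocked_by
FROM tickets a
LEFT JOIN tickets b ON a.blocked_by = b.id

Result:
item         | blocked_by  
-------------+-------------
Bad redirect | NULL        
Off by one   | Bad redirect
Stale cache  | Bad redirect
Null pointer | Off by one  


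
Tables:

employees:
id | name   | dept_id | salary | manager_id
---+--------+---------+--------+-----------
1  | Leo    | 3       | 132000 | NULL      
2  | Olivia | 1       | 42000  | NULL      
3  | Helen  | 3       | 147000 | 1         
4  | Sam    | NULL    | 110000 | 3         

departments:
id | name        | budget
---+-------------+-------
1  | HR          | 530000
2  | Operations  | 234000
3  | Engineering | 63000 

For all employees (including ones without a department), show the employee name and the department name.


LEFT JOIN keeps every row from employees (the left table); where dept_id has no match in departments, the department columns become NULL. Walk through each employee:
  - employee 1 (Leo): dept_id=3 -> matches Engineering
  - employee 2 (Olivia): dept_id=1 -> matches HR
  - employee 3 (Helen): dept_id=3 -> matches Engineering
  - employee 4 (Sam): dept_id=NULL, no match -> kept with NULL
All 4 rows appear; 1 has NULL department.

SQL:
SELECT a.name, b.name AS department
FROM employees a
LEFT JOIN departments b ON a.dept_id = b.id

Result:
name   | department 
-------+------------
Leo    | Engineering
Olivia | HR         
Helen  | Engineering
Sam    | NULL       


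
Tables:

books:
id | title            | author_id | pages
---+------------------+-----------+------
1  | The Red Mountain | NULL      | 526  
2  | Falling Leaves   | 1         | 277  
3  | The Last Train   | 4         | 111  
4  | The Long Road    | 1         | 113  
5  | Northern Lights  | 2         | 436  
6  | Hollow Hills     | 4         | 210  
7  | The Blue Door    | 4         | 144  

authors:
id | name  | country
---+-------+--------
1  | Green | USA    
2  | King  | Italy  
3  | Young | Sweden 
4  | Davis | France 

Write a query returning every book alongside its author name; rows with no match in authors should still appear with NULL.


LEFT JOIN keeps every row from books (the left table); where author_id has no match in authors, the author columns become NULL. Walk through each book:
  - book 1 (The Red Mountain): author_id=NULL, no match -> kept with NULL
  - book 2 (Falling Leaves): author_id=1 -> matches Green
  - book 3 (The Last Train): author_id=4 -> matches Davis
  - book 4 (The Long Road): author_id=1 -> matches Green
  - book 5 (Northern Lights): author_id=2 -> matches King
  - book 6 (Hollow Hills): author_id=4 -> matches Davis
  - book 7 (The Blue Door): author_id=4 -> matches Davis
All 7 rows appear; 1 has NULL author.

SQL:
SELECT a.title, b.name AS author
FROM books a
LEFT JOIN authors b ON a.author_id = b.id

Result:
title            | author
-----------------+-------
The Red Mountain | NULL  
Falling Leaves   | Green 
The Last Train   | Davis 
The Long Road    | Green 
Northern Lights  | King  
Hollow Hills     | Davis 
The Blue Door    | Davis 


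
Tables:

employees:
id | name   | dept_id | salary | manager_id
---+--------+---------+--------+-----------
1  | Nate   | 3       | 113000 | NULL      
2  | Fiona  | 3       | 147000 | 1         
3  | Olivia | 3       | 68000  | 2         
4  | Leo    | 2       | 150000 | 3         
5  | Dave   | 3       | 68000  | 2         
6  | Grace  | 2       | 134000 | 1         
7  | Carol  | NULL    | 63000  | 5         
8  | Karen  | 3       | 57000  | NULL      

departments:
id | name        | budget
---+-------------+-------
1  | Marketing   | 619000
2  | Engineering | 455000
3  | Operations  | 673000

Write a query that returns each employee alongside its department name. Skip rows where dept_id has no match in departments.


INNER JOIN keeps only employees rows whose dept_id matches an id in departments. Walk through each employee:
  - employee 1 (Nate): dept_id=3 -> matches Operations
  - employee 2 (Fiona): dept_id=3 -> matches Operations
  - employee 3 (Olivia): dept_id=3 -> matches Operations
  - employee 4 (Leo): dept_id=2 -> matches Engineering
  - employee 5 (Dave): dept_id=3 -> matches Operations
  - employee 6 (Grace): dept_id=2 -> matches Engineering
  - employee 7 (Carol): dept_id=NULL, no match -> dropped
  - employee 8 (Karen): dept_id=3 -> matches Operations
So 1 of 8 rows is dropped.

SQL:
SELECT a.name, b.name AS department
FROM employees a
INNER JOIN departments b ON a.dept_id = b.id

Result:
name   | department 
-------+------------
Nate   | Operations 
Fiona  | Operations 
Olivia | Operations 
Leo    | Engineering
Dave   | Operations 
Grace  | Engineering
Karen  | Operations 


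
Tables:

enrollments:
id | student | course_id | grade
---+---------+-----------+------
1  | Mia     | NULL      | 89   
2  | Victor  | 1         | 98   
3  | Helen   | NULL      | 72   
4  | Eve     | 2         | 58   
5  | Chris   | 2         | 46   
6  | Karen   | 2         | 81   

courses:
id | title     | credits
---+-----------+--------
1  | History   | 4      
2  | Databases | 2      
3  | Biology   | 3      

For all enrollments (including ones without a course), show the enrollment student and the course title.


LEFT JOIN keeps every row from enrollments (the left table); where course_id has no match in courses, the course columns become NULL. Walk through each enrollment:
  - enrollment 1 (Mia): course_id=NULL, no match -> kept with NULL
  - enrollment 2 (Victor): course_id=1 -> matches History
  - enrollment 3 (Helen): course_id=NULL, no match -> kept with NULL
  - enrollment 4 (Eve): course_id=2 -> matches Databases
  - enrollment 5 (Chris): course_id=2 -> matches Databases
  - enrollment 6 (Karen): course_id=2 -> matches Databases
All 6 rows appear; 2 have NULL course.

SQL:
SELECT a.student, b.title AS course
FROM enrollments a
LEFT JOIN courses b ON a.course_id = b.id

Result:
student | course   
--------+----------
Mia     | NULL     
Victor  | History  
Helen   | NULL     
Eve     | Databases
Chris   | Databases
Karen   | Databases


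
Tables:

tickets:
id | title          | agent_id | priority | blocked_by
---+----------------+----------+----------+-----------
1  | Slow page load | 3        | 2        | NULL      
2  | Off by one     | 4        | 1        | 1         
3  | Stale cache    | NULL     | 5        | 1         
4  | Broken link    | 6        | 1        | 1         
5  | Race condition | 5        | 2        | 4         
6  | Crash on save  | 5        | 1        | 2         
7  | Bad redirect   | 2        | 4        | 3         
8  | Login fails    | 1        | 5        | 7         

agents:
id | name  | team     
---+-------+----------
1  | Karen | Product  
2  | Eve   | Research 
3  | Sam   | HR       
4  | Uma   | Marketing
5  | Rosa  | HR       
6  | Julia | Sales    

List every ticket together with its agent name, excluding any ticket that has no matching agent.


INNER JOIN keeps only tickets rows whose agent_id matches an id in agents. Walk through each ticket:
  - ticket 1 (Slow page load): agent_id=3 -> matches Sam
  - ticket 2 (Off by one): agent_id=4 -> matches Uma
  - ticket 3 (Stale cache): agent_id=NULL, no match -> dropped
  - ticket 4 (Broken link): agent_id=6 -> matches Julia
  - ticket 5 (Race condition): agent_id=5 -> matches Rosa
  - ticket 6 (Crash on save): agent_id=5 -> matches Rosa
  - ticket 7 (Bad redirect): agent_id=2 -> matches Eve
  - ticket 8 (Login fails): agent_id=1 -> matches Karen
So 1 of 8 rows is dropped.

SQL:
SELECT a.title, b.name AS agent
FROM tickets a
INNER JOIN agents b ON a.agent_id = b.id

Result:
title          | agent
---------------+------
Slow page load | Sam  
Off by one     | Uma  
Broken link    | Julia
Race condition | Rosa 
Crash on save  | Rosa 
Bad redirect   | Eve  
Login fails    | Karen


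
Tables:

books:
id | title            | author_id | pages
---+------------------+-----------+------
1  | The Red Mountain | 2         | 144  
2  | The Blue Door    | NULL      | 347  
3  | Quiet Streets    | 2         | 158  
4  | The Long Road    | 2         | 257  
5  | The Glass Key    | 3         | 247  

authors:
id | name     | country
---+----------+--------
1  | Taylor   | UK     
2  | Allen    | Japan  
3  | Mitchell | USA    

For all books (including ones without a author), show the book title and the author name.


LEFT JOIN keeps every row from books (the left table); where author_id has no match in authors, the author columns become NULL. Walk through each book:
  - book 1 (The Red Mountain): author_id=2 -> matches Allen
  - book 2 (The Blue Door): author_id=NULL, no match -> kept with NULL
  - book 3 (Quiet Streets): author_id=2 -> matches Allen
  - book 4 (The Long Road): author_id=2 -> matches Allen
  - book 5 (The Glass Key): author_id=3 -> matches Mitchell
All 5 rows appear; 1 has NULL author.

SQL:
SELECT a.title, b.name AS author
FROM books a
LEFT JOIN authors b ON a.author_id = b.id

Result:
title            | author  
-----------------+---------
The Red Mountain | Allen   
The Blue Door    | NULL    
Quiet Streets    | Allen   
The Long Road    | Allen   
The Glass Key    | Mitchell


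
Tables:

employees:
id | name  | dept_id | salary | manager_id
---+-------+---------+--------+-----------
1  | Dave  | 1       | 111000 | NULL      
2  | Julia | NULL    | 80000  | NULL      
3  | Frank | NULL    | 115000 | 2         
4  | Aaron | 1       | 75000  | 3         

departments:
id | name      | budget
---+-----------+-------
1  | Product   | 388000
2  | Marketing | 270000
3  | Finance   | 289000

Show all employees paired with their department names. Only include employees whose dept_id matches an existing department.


INNER JOIN keeps only employees rows whose dept_id matches an id in departments. Walk through each employee:
  - employee 1 (Dave): dept_id=1 -> matches Product
  - employee 2 (Julia): dept_id=NULL, no match -> dropped
  - employee 3 (Frank): dept_id=NULL, no match -> dropped
  - employee 4 (Aaron): dept_id=1 -> matches Product
So 2 of 4 rows are dropped.

SQL:
SELECT a.name, b.name AS department
FROM employees a
INNER JOIN departments b ON a.dept_id = b.id

Result:
name  | department
------+-----------
Dave  | Product   
Aaron | Product   


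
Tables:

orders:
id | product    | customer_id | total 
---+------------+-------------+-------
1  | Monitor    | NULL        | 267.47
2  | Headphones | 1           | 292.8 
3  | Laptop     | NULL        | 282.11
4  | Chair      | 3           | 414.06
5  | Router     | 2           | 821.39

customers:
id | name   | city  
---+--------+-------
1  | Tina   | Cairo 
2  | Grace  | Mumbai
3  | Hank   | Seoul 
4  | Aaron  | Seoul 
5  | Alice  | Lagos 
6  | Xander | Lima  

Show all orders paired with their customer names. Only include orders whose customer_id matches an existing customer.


INNER JOIN keeps only orders rows whose customer_id matches an id in customers. Walk through each order:
  - order 1 (Monitor): customer_id=NULL, no match -> dropped
  - order 2 (Headphones): customer_id=1 -> matches Tina
  - order 3 (Laptop): customer_id=NULL, no match -> dropped
  - order 4 (Chair): customer_id=3 -> matches Hank
  - order 5 (Router): customer_id=2 -> matches Grace
So 2 of 5 rows are dropped.

SQL:
SELECT a.product, b.name AS customer
FROM orders a
INNER JOIN customers b ON a.customer_id = b.id

Result:
product    | customer
-----------+---------
Headphones | Tina    
Chair      | Hank    
Router     | Grace   


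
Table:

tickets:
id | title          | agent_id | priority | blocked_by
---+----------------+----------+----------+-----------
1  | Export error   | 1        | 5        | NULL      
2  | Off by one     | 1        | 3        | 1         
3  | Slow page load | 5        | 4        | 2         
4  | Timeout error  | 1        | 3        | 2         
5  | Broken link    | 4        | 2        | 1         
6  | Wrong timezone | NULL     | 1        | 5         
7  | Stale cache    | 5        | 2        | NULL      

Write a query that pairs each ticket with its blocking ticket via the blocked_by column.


This is a self-join: tickets is joined to a second copy of itself, matching each row's blocked_by to another row's id. Use LEFT JOIN so rows with blocked_by=NULL are kept.
  - ticket 1 (Export error): blocked_by=NULL -> NULL
  - ticket 2 (Off by one): blocked_by=1 -> Export error
  - ticket 3 (Slow page load): blocked_by=2 -> Off by one
  - ticket 4 (Timeout error): blocked_by=2 -> Off by one
  - ticket 5 (Broken link): blocked_by=1 -> Export error
  - ticket 6 (Wrong timezone): blocked_by=5 -> Broken link
  - ticket 7 (Stale cache): blocked_by=NULL -> NULL

SQL:
SELECT a.title AS item, b.title AS blocked_by
FROM tickets a
LEFT JOIN tickets b ON a.blocked_by = b.id

Result:
item           | blocked_by  
---------------+-------------
Export error   | NULL        
Off by one     | Export error
Slow page load | Off by one  
Timeout error  | Off by one  
Broken link    | Export error
Wrong timezone | Broken link 
Stale cache    | NULL        


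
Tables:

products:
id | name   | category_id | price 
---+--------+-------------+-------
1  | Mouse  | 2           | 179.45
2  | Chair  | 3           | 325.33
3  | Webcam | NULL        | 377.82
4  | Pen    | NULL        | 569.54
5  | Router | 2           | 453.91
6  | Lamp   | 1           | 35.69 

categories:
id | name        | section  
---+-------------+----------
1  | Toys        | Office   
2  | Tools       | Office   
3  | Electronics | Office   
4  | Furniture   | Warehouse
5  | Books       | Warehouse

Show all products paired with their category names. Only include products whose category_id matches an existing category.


INNER JOIN keeps only products rows whose category_id matches an id in categories. Walk through each product:
  - product 1 (Mouse): category_id=2 -> matches Tools
  - product 2 (Chair): category_id=3 -> matches Electronics
  - product 3 (Webcam): category_id=NULL, no match -> dropped
  - product 4 (Pen): category_id=NULL, no match -> dropped
  - product 5 (Router): category_id=2 -> matches Tools
  - product 6 (Lamp): category_id=1 -> matches Toys
So 2 of 6 rows are dropped.

SQL:
SELECT a.name, b.name AS category
FROM products a
INNER JOIN categories b ON a.category_id = b.id

Result:
name   | category   
-------+------------
Mouse  | Tools      
Chair  | Electronics
Router | Tools      
Lamp   | Toys       


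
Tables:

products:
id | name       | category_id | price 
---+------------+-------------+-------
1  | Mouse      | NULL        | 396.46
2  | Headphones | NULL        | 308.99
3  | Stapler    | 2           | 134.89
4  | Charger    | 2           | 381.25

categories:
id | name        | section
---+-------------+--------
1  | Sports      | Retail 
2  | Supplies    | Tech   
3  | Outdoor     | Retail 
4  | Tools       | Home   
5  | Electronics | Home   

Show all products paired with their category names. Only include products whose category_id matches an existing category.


INNER JOIN keeps only products rows whose category_id matches an id in categories. Walk through each product:
  - product 1 (Mouse): category_id=NULL, no match -> dropped
  - product 2 (Headphones): category_id=NULL, no match -> dropped
  - product 3 (Stapler): category_id=2 -> matches Supplies
  - product 4 (Charger): category_id=2 -> matches Supplies
So 2 of 4 rows are dropped.

SQL:
SELECT a.name, b.name AS category
FROM products a
INNER JOIN categories b ON a.category_id = b.id

Result:
name    | category
--------+---------
Stapler | Supplies
Charger | Supplies


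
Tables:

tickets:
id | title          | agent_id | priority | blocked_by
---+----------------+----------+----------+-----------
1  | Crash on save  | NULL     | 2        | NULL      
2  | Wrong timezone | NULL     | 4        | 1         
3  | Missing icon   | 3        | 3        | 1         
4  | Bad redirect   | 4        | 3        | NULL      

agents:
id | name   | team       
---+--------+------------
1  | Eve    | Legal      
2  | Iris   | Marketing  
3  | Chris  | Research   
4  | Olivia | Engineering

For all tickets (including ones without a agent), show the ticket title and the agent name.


LEFT JOIN keeps every row from tickets (the left table); where agent_id has no match in agents, the agent columns become NULL. Walk through each ticket:
  - ticket 1 (Crash on save): agent_id=NULL, no match -> kept with NULL
  - ticket 2 (Wrong timezone): agent_id=NULL, no match -> kept with NULL
  - ticket 3 (Missing icon): agent_id=3 -> matches Chris
  - ticket 4 (Bad redirect): agent_id=4 -> matches Olivia
All 4 rows appear; 2 have NULL agent.

SQL:
SELECT a.title, b.name AS agent
FROM tickets a
LEFT JOIN agents b ON a.agent_id = b.id

Result:
title          | agent 
---------------+-------
Crash on save  | NULL  
Wrong timezone | NULL  
Missing icon   | Chris 
Bad redirect   | Olivia


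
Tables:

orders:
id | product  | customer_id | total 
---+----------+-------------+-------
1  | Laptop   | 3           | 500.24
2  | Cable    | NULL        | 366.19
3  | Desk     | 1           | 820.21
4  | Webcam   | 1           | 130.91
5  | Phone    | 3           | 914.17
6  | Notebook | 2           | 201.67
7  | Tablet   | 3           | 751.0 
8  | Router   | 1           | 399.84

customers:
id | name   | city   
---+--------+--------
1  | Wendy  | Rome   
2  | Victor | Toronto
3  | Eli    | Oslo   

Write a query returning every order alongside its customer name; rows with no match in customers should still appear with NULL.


LEFT JOIN keeps every row from orders (the left table); where customer_id has no match in customers, the customer columns become NULL. Walk through each order:
  - order 1 (Laptop): customer_id=3 -> matches Eli
  - order 2 (Cable): customer_id=NULL, no match -> kept with NULL
  - order 3 (Desk): customer_id=1 -> matches Wendy
  - order 4 (Webcam): customer_id=1 -> matches Wendy
  - order 5 (Phone): customer_id=3 -> matches Eli
  - order 6 (Notebook): customer_id=2 -> matches Victor
  - order 7 (Tablet): customer_id=3 -> matches Eli
  - order 8 (Router): customer_id=1 -> matches Wendy
All 8 rows appear; 1 has NULL customer.

SQL:
SELECT a.product, b.name AS customer
FROM orders a
LEFT JOIN customers b ON a.customer_id = b.id

Result:
product  | customer
---------+---------
Laptop   | Eli     
Cable    | NULL    
Desk     | Wendy   
Webcam   | Wendy   
Phone    | Eli     
Notebook | Victor  
Tablet   | Eli     
Router   | Wendy   


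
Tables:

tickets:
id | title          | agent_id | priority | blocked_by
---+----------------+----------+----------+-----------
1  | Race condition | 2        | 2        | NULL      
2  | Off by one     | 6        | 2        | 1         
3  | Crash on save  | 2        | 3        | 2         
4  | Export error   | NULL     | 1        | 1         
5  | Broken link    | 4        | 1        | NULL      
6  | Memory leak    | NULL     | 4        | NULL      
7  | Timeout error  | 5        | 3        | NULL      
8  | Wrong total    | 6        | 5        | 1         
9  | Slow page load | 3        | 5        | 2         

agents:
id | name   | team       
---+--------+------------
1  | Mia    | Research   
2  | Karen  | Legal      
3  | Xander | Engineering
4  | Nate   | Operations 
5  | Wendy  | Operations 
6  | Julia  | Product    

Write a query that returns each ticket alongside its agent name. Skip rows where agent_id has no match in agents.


INNER JOIN keeps only tickets rows whose agent_id matches an id in agents. Walk through each ticket:
  - ticket 1 (Race condition): agent_id=2 -> matches Karen
  - ticket 2 (Off by one): agent_id=6 -> matches Julia
  - ticket 3 (Crash on save): agent_id=2 -> matches Karen
  - ticket 4 (Export error): agent_id=NULL, no match -> dropped
  - ticket 5 (Broken link): agent_id=4 -> matches Nate
  - ticket 6 (Memory leak): agent_id=NULL, no match -> dropped
  - ticket 7 (Timeout error): agent_id=5 -> matches Wendy
  - ticket 8 (Wrong total): agent_id=6 -> matches Julia
  - ticket 9 (Slow page load): agent_id=3 -> matches Xander
So 2 of 9 rows are dropped.

SQL:
SELECT a.title, b.name AS agent
FROM tickets a
INNER JOIN agents b ON a.agent_id = b.id

Result:
title          | agent 
---------------+-------
Race condition | Karen 
Off by one     | Julia 
Crash on save  | Karen 
Broken link    | Nate  
Timeout error  | Wendy 
Wrong total    | Julia 
Slow page load | Xander


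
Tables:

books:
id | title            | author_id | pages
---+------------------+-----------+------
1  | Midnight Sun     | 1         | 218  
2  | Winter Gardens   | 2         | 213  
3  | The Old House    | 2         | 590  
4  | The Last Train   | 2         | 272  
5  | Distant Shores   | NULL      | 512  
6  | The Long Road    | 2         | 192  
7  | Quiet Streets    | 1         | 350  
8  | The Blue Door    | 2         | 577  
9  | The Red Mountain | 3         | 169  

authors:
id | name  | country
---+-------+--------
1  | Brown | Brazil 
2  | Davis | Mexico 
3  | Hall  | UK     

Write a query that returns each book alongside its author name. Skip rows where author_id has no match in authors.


INNER JOIN keeps only books rows whose author_id matches an id in authors. Walk through each book:
  - book 1 (Midnight Sun): author_id=1 -> matches Brown
  - book 2 (Winter Gardens): author_id=2 -> matches Davis
  - book 3 (The Old House): author_id=2 -> matches Davis
  - book 4 (The Last Train): author_id=2 -> matches Davis
  - book 5 (Distant Shores): author_id=NULL, no match -> dropped
  - book 6 (The Long Road): author_id=2 -> matches Davis
  - book 7 (Quiet Streets): author_id=1 -> matches Brown
  - book 8 (The Blue Door): author_id=2 -> matches Davis
  - book 9 (The Red Mountain): author_id=3 -> matches Hall
So 1 of 9 rows is dropped.

SQL:
SELECT a.title, b.name AS author
FROM books a
INNER JOIN authors b ON a.author_id = b.id

Result:
title            | author
-----------------+-------
Midnight Sun     | Brown 
Winter Gardens   | Davis 
The Old House    | Davis 
The Last Train   | Davis 
The Long Road    | Davis 
Quiet Streets    | Brown 
The Blue Door    | Davis 
The Red Mountain | Hall  


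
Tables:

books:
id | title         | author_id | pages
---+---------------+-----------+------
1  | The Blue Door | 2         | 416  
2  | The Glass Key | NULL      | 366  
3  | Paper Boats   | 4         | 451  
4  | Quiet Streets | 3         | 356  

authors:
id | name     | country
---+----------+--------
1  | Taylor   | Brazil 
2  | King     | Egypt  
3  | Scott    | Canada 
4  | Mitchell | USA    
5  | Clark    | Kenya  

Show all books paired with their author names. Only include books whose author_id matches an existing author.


INNER JOIN keeps only books rows whose author_id matches an id in authors. Walk through each book:
  - book 1 (The Blue Door): author_id=2 -> matches King
  - book 2 (The Glass Key): author_id=NULL, no match -> dropped
  - book 3 (Paper Boats): author_id=4 -> matches Mitchell
  - book 4 (Quiet Streets): author_id=3 -> matches Scott
So 1 of 4 rows is dropped.

SQL:
SELECT a.title, b.name AS author
FROM books a
INNER JOIN authors b ON a.author_id = b.id

Result:
title         | author  
--------------+---------
The Blue Door | King    
Paper Boats   | Mitchell
Quiet Streets | Scott   


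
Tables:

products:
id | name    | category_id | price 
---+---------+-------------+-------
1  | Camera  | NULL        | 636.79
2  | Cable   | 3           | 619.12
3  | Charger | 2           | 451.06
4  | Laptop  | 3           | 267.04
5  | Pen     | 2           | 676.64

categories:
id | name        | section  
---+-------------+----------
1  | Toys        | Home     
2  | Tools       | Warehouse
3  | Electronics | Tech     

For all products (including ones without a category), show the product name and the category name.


LEFT JOIN keeps every row from products (the left table); where category_id has no match in categories, the category columns become NULL. Walk through each product:
  - product 1 (Camera): category_id=NULL, no match -> kept with NULL
  - product 2 (Cable): category_id=3 -> matches Electronics
  - product 3 (Charger): category_id=2 -> matches Tools
  - product 4 (Laptop): category_id=3 -> matches Electronics
  - product 5 (Pen): category_id=2 -> matches Tools
All 5 rows appear; 1 has NULL category.

SQL:
SELECT a.name, b.name AS category
FROM products a
LEFT JOIN categories b ON a.category_id = b.id

Result:
name    | category   
--------+------------
Camera  | NULL       
Cable   | Electronics
Charger | Tools      
Laptop  | Electronics
Pen     | Tools      


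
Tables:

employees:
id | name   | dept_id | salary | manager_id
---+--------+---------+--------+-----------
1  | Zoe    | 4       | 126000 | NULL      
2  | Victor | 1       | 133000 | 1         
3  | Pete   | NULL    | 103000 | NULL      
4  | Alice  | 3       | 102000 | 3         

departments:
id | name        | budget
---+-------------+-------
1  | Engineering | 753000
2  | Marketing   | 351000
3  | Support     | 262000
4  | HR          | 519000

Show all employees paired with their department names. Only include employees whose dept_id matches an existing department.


INNER JOIN keeps only employees rows whose dept_id matches an id in departments. Walk through each employee:
  - employee 1 (Zoe): dept_id=4 -> matches HR
  - employee 2 (Victor): dept_id=1 -> matches Engineering
  - employee 3 (Pete): dept_id=NULL, no match -> dropped
  - employee 4 (Alice): dept_id=3 -> matches Support
So 1 of 4 rows is dropped.

SQL:
SELECT a.name, b.name AS department
FROM employees a
INNER JOIN departments b ON a.dept_id = b.id

Result:
name   | department 
-------+------------
Zoe    | HR         
Victor | Engineering
Alice  | Support    


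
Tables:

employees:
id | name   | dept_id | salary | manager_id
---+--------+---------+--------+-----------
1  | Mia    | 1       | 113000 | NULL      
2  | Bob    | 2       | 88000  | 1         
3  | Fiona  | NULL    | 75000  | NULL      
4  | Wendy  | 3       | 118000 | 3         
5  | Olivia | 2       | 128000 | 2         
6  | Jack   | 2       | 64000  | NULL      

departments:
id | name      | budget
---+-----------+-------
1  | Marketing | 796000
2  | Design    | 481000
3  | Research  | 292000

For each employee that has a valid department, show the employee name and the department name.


INNER JOIN keeps only employees rows whose dept_id matches an id in departments. Walk through each employee:
  - employee 1 (Mia): dept_id=1 -> matches Marketing
  - employee 2 (Bob): dept_id=2 -> matches Design
  - employee 3 (Fiona): dept_id=NULL, no match -> dropped
  - employee 4 (Wendy): dept_id=3 -> matches Research
  - employee 5 (Olivia): dept_id=2 -> matches Design
  - employee 6 (Jack): dept_id=2 -> matches Design
So 1 of 6 rows is dropped.

SQL:
SELECT a.name, b.name AS department
FROM employees a
INNER JOIN departments b ON a.dept_id = b.id

Result:
name   | department
-------+-----------
Mia    | Marketing 
Bob    | Design    
Wendy  | Research  
Olivia | Design    
Jack   | Design    


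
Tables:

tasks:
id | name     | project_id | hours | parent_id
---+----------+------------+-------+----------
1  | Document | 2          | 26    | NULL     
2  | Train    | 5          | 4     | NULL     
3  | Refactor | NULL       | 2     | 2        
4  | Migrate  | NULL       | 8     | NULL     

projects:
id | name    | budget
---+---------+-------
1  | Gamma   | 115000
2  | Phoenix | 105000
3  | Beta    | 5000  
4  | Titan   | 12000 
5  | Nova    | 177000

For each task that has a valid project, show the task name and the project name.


INNER JOIN keeps only tasks rows whose project_id matches an id in projects. Walk through each task:
  - task 1 (Document): project_id=2 -> matches Phoenix
  - task 2 (Train): project_id=5 -> matches Nova
  - task 3 (Refactor): project_id=NULL, no match -> dropped
  - task 4 (Migrate): project_id=NULL, no match -> dropped
So 2 of 4 rows are dropped.

SQL:
SELECT a.name, b.name AS project
FROM tasks a
INNER JOIN projects b ON a.project_id = b.id

Result:
name     | project
---------+--------
Document | Phoenix
Train    | Nova   


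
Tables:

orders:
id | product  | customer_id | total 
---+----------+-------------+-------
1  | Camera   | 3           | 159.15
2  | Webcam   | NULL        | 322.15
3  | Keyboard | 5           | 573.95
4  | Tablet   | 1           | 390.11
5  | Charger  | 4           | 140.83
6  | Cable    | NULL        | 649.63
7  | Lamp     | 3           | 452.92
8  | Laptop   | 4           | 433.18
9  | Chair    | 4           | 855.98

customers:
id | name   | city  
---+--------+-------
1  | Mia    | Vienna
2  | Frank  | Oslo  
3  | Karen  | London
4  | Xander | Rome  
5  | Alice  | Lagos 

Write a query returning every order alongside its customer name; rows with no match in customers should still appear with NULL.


LEFT JOIN keeps every row from orders (the left table); where customer_id has no match in customers, the customer columns become NULL. Walk through each order:
  - order 1 (Camera): customer_id=3 -> matches Karen
  - order 2 (Webcam): customer_id=NULL, no match -> kept with NULL
  - order 3 (Keyboard): customer_id=5 -> matches Alice
  - order 4 (Tablet): customer_id=1 -> matches Mia
  - order 5 (Charger): customer_id=4 -> matches Xander
  - order 6 (Cable): customer_id=NULL, no match -> kept with NULL
  - order 7 (Lamp): customer_id=3 -> matches Karen
  - order 8 (Laptop): customer_id=4 -> matches Xander
  - order 9 (Chair): customer_id=4 -> matches Xander
All 9 rows appear; 2 have NULL customer.

SQL:
SELECT a.product, b.name AS customer
FROM orders a
LEFT JOIN customers b ON a.customer_id = b.id

Result:
product  | customer
---------+---------
Camera   | Karen   
Webcam   | NULL    
Keyboard | Alice   
Tablet   | Mia     
Charger  | Xander  
Cable    | NULL    
Lamp     | Karen   
Laptop   | Xander  
Chair    | Xander  


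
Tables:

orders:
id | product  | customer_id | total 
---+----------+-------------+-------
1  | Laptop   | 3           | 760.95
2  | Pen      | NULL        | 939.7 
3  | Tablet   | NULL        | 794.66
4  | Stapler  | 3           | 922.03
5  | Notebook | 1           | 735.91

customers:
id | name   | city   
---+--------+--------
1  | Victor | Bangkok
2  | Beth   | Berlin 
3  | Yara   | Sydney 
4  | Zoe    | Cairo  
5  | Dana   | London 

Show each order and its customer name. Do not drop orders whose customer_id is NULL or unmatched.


LEFT JOIN keeps every row from orders (the left table); where customer_id has no match in customers, the customer columns become NULL. Walk through each order:
  - order 1 (Laptop): customer_id=3 -> matches Yara
  - order 2 (Pen): customer_id=NULL, no match -> kept with NULL
  - order 3 (Tablet): customer_id=NULL, no match -> kept with NULL
  - order 4 (Stapler): customer_id=3 -> matches Yara
  - order 5 (Notebook): customer_id=1 -> matches Victor
All 5 rows appear; 2 have NULL customer.

SQL:
SELECT a.product, b.name AS customer
FROM orders a
LEFT JOIN customers b ON a.customer_id = b.id

Result:
product  | customer
---------+---------
Laptop   | Yara    
Pen      | NULL    
Tablet   | NULL    
Stapler  | Yara    
Notebook | Victor  


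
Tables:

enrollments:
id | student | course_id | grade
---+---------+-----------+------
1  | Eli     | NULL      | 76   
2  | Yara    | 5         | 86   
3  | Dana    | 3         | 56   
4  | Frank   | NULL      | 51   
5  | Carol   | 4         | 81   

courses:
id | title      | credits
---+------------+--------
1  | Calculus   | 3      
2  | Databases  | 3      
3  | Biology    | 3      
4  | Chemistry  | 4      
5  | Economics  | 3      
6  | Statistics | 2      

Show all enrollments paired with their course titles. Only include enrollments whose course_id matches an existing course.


INNER JOIN keeps only enrollments rows whose course_id matches an id in courses. Walk through each enrollment:
  - enrollment 1 (Eli): course_id=NULL, no match -> dropped
  - enrollment 2 (Yara): course_id=5 -> matches Economics
  - enrollment 3 (Dana): course_id=3 -> matches Biology
  - enrollment 4 (Frank): course_id=NULL, no match -> dropped
  - enrollment 5 (Carol): course_id=4 -> matches Chemistry
So 2 of 5 rows are dropped.

SQL:
SELECT a.student, b.title AS course
FROM enrollments a
INNER JOIN courses b ON a.course_id = b.id

Result:
student | course   
--------+----------
Yara    | Economics
Dana    | Biology  
Carol   | Chemistry


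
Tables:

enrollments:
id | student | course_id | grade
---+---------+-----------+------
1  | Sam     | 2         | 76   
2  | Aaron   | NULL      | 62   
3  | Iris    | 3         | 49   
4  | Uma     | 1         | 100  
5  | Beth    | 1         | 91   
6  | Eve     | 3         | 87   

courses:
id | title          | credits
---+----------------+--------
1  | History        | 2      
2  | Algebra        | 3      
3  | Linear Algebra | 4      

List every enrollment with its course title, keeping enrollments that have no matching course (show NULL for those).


LEFT JOIN keeps every row from enrollments (the left table); where course_id has no match in courses, the course columns become NULL. Walk through each enrollment:
  - enrollment 1 (Sam): course_id=2 -> matches Algebra
  - enrollment 2 (Aaron): course_id=NULL, no match -> kept with NULL
  - enrollment 3 (Iris): course_id=3 -> matches Linear Algebra
  - enrollment 4 (Uma): course_id=1 -> matches History
  - enrollment 5 (Beth): course_id=1 -> matches History
  - enrollment 6 (Eve): course_id=3 -> matches Linear Algebra
All 6 rows appear; 1 has NULL course.

SQL:
SELECT a.student, b.title AS course
FROM enrollments a
LEFT JOIN courses b ON a.course_id = b.id

Result:
student | course        
--------+---------------
Sam     | Algebra       
Aaron   | NULL          
Iris    | Linear Algebra
Uma     | History       
Beth    | History       
Eve     | Linear Algebra


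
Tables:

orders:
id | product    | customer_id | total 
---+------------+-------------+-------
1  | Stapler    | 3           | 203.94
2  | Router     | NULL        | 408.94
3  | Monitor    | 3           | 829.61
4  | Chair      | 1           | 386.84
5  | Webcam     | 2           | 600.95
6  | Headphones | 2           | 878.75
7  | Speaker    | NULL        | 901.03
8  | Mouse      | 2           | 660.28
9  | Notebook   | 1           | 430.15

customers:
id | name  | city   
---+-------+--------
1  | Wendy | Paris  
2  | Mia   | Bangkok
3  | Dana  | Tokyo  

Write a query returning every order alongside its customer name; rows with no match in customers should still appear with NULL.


LEFT JOIN keeps every row from orders (the left table); where customer_id has no match in customers, the customer columns become NULL. Walk through each order:
  - order 1 (Stapler): customer_id=3 -> matches Dana
  - order 2 (Router): customer_id=NULL, no match -> kept with NULL
  - order 3 (Monitor): customer_id=3 -> matches Dana
  - order 4 (Chair): customer_id=1 -> matches Wendy
  - order 5 (Webcam): customer_id=2 -> matches Mia
  - order 6 (Headphones): customer_id=2 -> matches Mia
  - order 7 (Speaker): customer_id=NULL, no match -> kept with NULL
  - order 8 (Mouse): customer_id=2 -> matches Mia
  - order 9 (Notebook): customer_id=1 -> matches Wendy
All 9 rows appear; 2 have NULL customer.

SQL:
SELECT a.product, b.name AS customer
FROM orders a
LEFT JOIN customers b ON a.customer_id = b.id

Result:
product    | customer
-----------+---------
Stapler    | Dana    
Router     | NULL    
Monitor    | Dana    
Chair      | Wendy   
Webcam     | Mia     
Headphones | Mia     
Speaker    | NULL    
Mouse      | Mia     
Notebook   | Wendy   


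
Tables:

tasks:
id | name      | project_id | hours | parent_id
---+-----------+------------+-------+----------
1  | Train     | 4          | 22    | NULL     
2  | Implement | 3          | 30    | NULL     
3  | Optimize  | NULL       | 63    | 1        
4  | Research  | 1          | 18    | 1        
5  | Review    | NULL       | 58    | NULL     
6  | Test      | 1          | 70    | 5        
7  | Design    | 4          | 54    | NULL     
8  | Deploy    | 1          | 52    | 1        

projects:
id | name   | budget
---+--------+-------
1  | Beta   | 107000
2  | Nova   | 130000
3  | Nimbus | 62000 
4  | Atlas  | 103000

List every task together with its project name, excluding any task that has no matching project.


INNER JOIN keeps only tasks rows whose project_id matches an id in projects. Walk through each task:
  - task 1 (Train): project_id=4 -> matches Atlas
  - task 2 (Implement): project_id=3 -> matches Nimbus
  - task 3 (Optimize): project_id=NULL, no match -> dropped
  - task 4 (Research): project_id=1 -> matches Beta
  - task 5 (Review): project_id=NULL, no match -> dropped
  - task 6 (Test): project_id=1 -> matches Beta
  - task 7 (Design): project_id=4 -> matches Atlas
  - task 8 (Deploy): project_id=1 -> matches Beta
So 2 of 8 rows are dropped.

SQL:
SELECT a.name, b.name AS project
FROM tasks a
INNER JOIN projects b ON a.project_id = b.id

Result:
name      | project
----------+--------
Train     | Atlas  
Implement | Nimbus 
Research  | Beta   
Test      | Beta   
Design    | Atlas  
Deploy    | Beta   


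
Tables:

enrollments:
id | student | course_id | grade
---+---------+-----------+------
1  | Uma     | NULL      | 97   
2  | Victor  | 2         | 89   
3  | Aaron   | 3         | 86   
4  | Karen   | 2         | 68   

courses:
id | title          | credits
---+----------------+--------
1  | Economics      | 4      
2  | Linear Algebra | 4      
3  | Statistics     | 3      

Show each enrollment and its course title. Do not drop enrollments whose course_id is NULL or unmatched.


LEFT JOIN keeps every row from enrollments (the left table); where course_id has no match in courses, the course columns become NULL. Walk through each enrollment:
  - enrollment 1 (Uma): course_id=NULL, no match -> kept with NULL
  - enrollment 2 (Victor): course_id=2 -> matches Linear Algebra
  - enrollment 3 (Aaron): course_id=3 -> matches Statistics
  - enrollment 4 (Karen): course_id=2 -> matches Linear Algebra
All 4 rows appear; 1 has NULL course.

SQL:
SELECT a.student, b.title AS course
FROM enrollments a
LEFT JOIN courses b ON a.course_id = b.id

Result:
student | course        
--------+---------------
Uma     | NULL          
Victor  | Linear Algebra
Aaron   | Statistics    
Karen   | Linear Algebra
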